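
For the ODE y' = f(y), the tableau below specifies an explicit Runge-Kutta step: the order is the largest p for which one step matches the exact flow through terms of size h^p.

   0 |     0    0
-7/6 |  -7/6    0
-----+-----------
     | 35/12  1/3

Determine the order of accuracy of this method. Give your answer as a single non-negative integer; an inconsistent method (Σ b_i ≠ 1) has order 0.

0

b = (35/12, 1/3)
c = (0, -7/6)
Σ b_i: 35/12·1 + 1/3·1 = 13/4 ≠ 1 ⇒ order 0.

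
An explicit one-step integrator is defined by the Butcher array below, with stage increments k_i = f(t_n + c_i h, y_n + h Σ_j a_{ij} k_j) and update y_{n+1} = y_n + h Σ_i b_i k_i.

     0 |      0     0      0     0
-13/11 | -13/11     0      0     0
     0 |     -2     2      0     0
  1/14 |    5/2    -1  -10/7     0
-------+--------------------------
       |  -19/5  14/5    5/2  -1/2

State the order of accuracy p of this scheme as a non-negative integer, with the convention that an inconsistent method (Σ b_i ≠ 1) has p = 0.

b = (-19/5, 14/5, 5/2, -1/2)
c = (0, -13/11, 0, 1/14)
Ac = (0, 0, -26/11, 13/11)
Σ b_i: (-19/5)·1 + 14/5·1 + 5/2·1 + (-1/2)·1 = 1 ✓
b·c: 14/5·(-13/11) + (-1/2)·1/14 = -5151/1540 ≠ 1/2 ⇒ order 1.

1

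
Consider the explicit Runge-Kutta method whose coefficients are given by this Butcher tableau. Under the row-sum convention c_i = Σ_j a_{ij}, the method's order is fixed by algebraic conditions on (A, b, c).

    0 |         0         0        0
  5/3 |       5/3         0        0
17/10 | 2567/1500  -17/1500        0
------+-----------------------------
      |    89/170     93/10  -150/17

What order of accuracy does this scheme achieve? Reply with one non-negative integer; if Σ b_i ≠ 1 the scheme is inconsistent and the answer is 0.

b = (89/170, 93/10, -150/17)
c = (0, 5/3, 17/10)
Ac = (0, 0, -17/900)
Σ b_i: 89/170·1 + 93/10·1 + (-150/17)·1 = 1 ✓
b·c: 93/10·5/3 + (-150/17)·17/10 = 1/2 ✓
b·c²: 93/10·25/9 + (-150/17)·289/100 = 1/3 ✓
b·Ac: (-150/17)·(-17/900) = 1/6 ✓; 3 stages ⇒ order 3.

3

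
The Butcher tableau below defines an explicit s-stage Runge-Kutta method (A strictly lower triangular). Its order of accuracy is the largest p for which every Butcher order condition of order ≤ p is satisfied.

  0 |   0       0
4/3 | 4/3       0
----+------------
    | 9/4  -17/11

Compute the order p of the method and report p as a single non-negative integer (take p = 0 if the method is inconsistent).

b = (9/4, -17/11)
c = (0, 4/3)
Σ b_i: 9/4·1 + (-17/11)·1 = 31/44 ≠ 1 ⇒ order 0.

0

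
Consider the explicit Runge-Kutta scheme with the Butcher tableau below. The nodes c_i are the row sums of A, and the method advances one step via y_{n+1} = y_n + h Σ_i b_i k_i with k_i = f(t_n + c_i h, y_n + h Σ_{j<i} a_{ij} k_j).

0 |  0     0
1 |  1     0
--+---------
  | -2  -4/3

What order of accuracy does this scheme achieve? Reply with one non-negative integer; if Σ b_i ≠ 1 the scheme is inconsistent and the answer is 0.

0

b = (-2, -4/3)
c = (0, 1)
Σ b_i: (-2)·1 + (-4/3)·1 = -10/3 ≠ 1 ⇒ order 0.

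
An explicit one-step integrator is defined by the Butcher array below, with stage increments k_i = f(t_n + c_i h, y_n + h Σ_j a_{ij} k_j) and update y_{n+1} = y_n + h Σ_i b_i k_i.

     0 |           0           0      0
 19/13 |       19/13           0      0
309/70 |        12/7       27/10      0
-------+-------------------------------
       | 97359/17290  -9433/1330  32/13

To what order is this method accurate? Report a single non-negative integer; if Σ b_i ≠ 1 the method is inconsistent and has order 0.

b = (97359/17290, -9433/1330, 32/13)
c = (0, 19/13, 309/70)
Ac = (0, 0, 513/130)
Σ b_i: 97359/17290·1 + (-9433/1330)·1 + 32/13·1 = 1 ✓
b·c: (-9433/1330)·19/13 + 32/13·309/70 = 1/2 ✓
b·c²: (-9433/1330)·361/169 + 32/13·95481/4900 = 13587103/414050 ≠ 1/3 ⇒ order 2.
b·Ac: 32/13·513/130 = 8208/845 ≠ 1/6

2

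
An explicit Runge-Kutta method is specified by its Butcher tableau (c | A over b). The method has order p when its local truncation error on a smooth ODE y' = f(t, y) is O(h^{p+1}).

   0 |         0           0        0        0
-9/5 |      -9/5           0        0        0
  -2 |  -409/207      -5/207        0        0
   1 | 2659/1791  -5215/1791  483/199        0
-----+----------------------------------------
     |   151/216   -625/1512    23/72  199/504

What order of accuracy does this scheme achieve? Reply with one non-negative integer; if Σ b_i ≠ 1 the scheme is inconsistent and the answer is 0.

4

b = (151/216, -625/1512, 23/72, 199/504)
c = (0, -9/5, -2, 1)
Ac = (0, 0, 1/23, 77/199)
Σ b_i: 151/216·1 + (-625/1512)·1 + 23/72·1 + 199/504·1 = 1 ✓
b·c: (-625/1512)·(-9/5) + 23/72·(-2) + 199/504·1 = 1/2 ✓
b·c²: (-625/1512)·81/25 + 23/72·4 + 199/504·1 = 1/3 ✓
b·Ac: 23/72·1/23 + 199/504·77/199 = 1/6 ✓
b·c³: (-625/1512)·(-729/125) + 23/72·(-8) + 199/504·1 = 1/4 ✓
b·(c∘Ac): 23/72·(-2/23) + 199/504·77/199 = 1/8 ✓
b·Ac²: 23/72·(-9/115) + 199/504·273/995 = 1/12 ✓
b·A²c: 199/504·21/199 = 1/24 ✓; 4 stages ⇒ order 4.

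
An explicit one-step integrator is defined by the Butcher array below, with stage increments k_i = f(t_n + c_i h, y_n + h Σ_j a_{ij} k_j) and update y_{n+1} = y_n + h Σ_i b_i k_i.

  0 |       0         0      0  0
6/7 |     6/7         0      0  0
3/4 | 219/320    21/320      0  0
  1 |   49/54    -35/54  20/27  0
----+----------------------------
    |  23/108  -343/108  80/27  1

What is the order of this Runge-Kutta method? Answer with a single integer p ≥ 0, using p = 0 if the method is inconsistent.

4

b = (23/108, -343/108, 80/27, 1)
c = (0, 6/7, 3/4, 1)
Ac = (0, 0, 9/160, 0)
Σ b_i: 23/108·1 + (-343/108)·1 + 80/27·1 + 1·1 = 1 ✓
b·c: (-343/108)·6/7 + 80/27·3/4 + 1·1 = 1/2 ✓
b·c²: (-343/108)·36/49 + 80/27·9/16 + 1·1 = 1/3 ✓
b·Ac: 80/27·9/160 = 1/6 ✓
b·c³: (-343/108)·216/343 + 80/27·27/64 + 1·1 = 1/4 ✓
b·(c∘Ac): 80/27·27/640 = 1/8 ✓
b·Ac²: 80/27·27/560 + 1·(-5/84) = 1/12 ✓
b·A²c: 1·1/24 = 1/24 ✓; 4 stages ⇒ order 4.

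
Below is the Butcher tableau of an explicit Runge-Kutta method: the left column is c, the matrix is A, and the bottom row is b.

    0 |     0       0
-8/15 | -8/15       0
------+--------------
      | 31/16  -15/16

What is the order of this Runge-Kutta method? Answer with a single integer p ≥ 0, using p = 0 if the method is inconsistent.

b = (31/16, -15/16)
c = (0, -8/15)
Σ b_i: 31/16·1 + (-15/16)·1 = 1 ✓
b·c: (-15/16)·(-8/15) = 1/2 ✓; 2 stages ⇒ order 2.

2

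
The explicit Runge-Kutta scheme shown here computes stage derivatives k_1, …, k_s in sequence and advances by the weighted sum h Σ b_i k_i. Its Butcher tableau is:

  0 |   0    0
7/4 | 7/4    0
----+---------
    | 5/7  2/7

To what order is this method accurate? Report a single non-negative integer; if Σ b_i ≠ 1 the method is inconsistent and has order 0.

2

b = (5/7, 2/7)
c = (0, 7/4)
Σ b_i: 5/7·1 + 2/7·1 = 1 ✓
b·c: 2/7·7/4 = 1/2 ✓; 2 stages ⇒ order 2.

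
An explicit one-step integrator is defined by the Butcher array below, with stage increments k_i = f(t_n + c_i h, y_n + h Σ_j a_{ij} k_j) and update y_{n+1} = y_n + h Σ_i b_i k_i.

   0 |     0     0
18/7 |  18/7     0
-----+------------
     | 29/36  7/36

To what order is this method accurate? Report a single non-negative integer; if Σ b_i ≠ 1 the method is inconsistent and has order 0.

2

b = (29/36, 7/36)
c = (0, 18/7)
Σ b_i: 29/36·1 + 7/36·1 = 1 ✓
b·c: 7/36·18/7 = 1/2 ✓; 2 stages ⇒ order 2.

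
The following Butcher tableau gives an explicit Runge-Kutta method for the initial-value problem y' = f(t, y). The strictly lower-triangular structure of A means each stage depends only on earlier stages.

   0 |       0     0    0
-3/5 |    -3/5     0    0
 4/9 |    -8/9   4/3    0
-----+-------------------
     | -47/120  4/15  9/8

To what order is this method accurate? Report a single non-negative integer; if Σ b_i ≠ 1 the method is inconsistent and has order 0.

1

b = (-47/120, 4/15, 9/8)
c = (0, -3/5, 4/9)
Ac = (0, 0, -4/5)
Σ b_i: (-47/120)·1 + 4/15·1 + 9/8·1 = 1 ✓
b·c: 4/15·(-3/5) + 9/8·4/9 = 17/50 ≠ 1/2 ⇒ order 1.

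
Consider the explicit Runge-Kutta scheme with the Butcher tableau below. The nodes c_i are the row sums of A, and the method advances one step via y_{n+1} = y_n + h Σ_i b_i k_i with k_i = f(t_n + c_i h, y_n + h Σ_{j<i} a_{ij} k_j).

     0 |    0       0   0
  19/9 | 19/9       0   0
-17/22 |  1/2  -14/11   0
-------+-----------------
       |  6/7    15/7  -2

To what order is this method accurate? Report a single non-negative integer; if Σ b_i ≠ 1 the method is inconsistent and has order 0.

b = (6/7, 15/7, -2)
c = (0, 19/9, -17/22)
Ac = (0, 0, -266/99)
Σ b_i: 6/7·1 + 15/7·1 + (-2)·1 = 1 ✓
b·c: 15/7·19/9 + (-2)·(-17/22) = 1402/231 ≠ 1/2 ⇒ order 1.

1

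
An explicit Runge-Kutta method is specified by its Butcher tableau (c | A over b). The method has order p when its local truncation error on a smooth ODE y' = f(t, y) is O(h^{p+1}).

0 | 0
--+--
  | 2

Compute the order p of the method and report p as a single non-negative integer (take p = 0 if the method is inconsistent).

b = (2)
c = (0)
Σ b_i: 2·1 = 2 ≠ 1 ⇒ order 0.

0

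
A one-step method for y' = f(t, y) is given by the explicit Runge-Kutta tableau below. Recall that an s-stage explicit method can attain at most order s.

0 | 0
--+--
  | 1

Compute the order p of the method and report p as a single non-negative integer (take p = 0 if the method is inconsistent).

1

b = (1)
c = (0)
Σ b_i: 1·1 = 1 ✓; 1 stage ⇒ order 1.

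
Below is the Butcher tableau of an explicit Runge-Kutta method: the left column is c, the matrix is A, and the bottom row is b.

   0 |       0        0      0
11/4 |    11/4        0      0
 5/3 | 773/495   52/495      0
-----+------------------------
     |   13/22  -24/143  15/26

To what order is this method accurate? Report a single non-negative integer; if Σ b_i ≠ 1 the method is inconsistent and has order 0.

3

b = (13/22, -24/143, 15/26)
c = (0, 11/4, 5/3)
Ac = (0, 0, 13/45)
Σ b_i: 13/22·1 + (-24/143)·1 + 15/26·1 = 1 ✓
b·c: (-24/143)·11/4 + 15/26·5/3 = 1/2 ✓
b·c²: (-24/143)·121/16 + 15/26·25/9 = 1/3 ✓
b·Ac: 15/26·13/45 = 1/6 ✓; 3 stages ⇒ order 3.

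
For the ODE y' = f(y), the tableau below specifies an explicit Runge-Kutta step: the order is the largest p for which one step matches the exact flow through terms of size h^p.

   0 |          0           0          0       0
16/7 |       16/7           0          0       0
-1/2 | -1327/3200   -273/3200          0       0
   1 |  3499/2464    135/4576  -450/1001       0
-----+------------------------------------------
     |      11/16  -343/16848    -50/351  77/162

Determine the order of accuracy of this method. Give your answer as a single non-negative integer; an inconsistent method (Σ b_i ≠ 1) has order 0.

4

b = (11/16, -343/16848, -50/351, 77/162)
c = (0, 16/7, -1/2, 1)
Ac = (0, 0, -39/200, 45/154)
Σ b_i: 11/16·1 + (-343/16848)·1 + (-50/351)·1 + 77/162·1 = 1 ✓
b·c: (-343/16848)·16/7 + (-50/351)·(-1/2) + 77/162·1 = 1/2 ✓
b·c²: (-343/16848)·256/49 + (-50/351)·1/4 + 77/162·1 = 1/3 ✓
b·Ac: (-50/351)·(-39/200) + 77/162·45/154 = 1/6 ✓
b·c³: (-343/16848)·4096/343 + (-50/351)·(-1/8) + 77/162·1 = 1/4 ✓
b·(c∘Ac): (-50/351)·39/400 + 77/162·45/154 = 1/8 ✓
b·Ac²: (-50/351)·(-78/175) + 77/162·45/1078 = 1/12 ✓
b·A²c: 77/162·27/308 = 1/24 ✓; 4 stages ⇒ order 4.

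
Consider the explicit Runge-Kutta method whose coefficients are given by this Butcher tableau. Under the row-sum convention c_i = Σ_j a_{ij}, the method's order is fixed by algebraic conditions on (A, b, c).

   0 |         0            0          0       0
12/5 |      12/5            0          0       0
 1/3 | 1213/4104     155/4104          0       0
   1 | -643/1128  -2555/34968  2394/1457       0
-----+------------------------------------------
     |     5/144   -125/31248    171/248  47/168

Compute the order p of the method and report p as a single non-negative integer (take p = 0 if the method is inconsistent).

b = (5/144, -125/31248, 171/248, 47/168)
c = (0, 12/5, 1/3, 1)
Ac = (0, 0, 31/342, 35/94)
Σ b_i: 5/144·1 + (-125/31248)·1 + 171/248·1 + 47/168·1 = 1 ✓
b·c: (-125/31248)·12/5 + 171/248·1/3 + 47/168·1 = 1/2 ✓
b·c²: (-125/31248)·144/25 + 171/248·1/9 + 47/168·1 = 1/3 ✓
b·Ac: 171/248·31/342 + 47/168·35/94 = 1/6 ✓
b·c³: (-125/31248)·1728/125 + 171/248·1/27 + 47/168·1 = 1/4 ✓
b·(c∘Ac): 171/248·31/1026 + 47/168·35/94 = 1/8 ✓
b·Ac²: 171/248·62/285 + 47/168·(-56/235) = 1/12 ✓
b·A²c: 47/168·7/47 = 1/24 ✓; 4 stages ⇒ order 4.

4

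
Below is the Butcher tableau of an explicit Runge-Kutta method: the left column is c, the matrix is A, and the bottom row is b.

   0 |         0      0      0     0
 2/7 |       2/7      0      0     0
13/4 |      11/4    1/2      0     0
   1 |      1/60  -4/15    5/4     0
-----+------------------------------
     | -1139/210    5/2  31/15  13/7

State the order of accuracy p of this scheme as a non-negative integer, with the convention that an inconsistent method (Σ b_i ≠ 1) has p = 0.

b = (-1139/210, 5/2, 31/15, 13/7)
c = (0, 2/7, 13/4, 1)
Ac = (0, 0, 1/7, 6697/1680)
Σ b_i: (-1139/210)·1 + 5/2·1 + 31/15·1 + 13/7·1 = 1 ✓
b·c: 5/2·2/7 + 31/15·13/4 + 13/7·1 = 3901/420 ≠ 1/2 ⇒ order 1.

1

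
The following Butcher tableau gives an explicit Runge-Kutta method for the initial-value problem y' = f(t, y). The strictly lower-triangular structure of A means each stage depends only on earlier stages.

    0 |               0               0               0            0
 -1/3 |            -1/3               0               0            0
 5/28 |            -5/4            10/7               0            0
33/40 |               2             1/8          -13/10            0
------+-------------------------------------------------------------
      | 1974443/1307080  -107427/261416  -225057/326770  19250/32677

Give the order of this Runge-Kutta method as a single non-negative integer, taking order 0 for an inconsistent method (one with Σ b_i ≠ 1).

b = (1974443/1307080, -107427/261416, -225057/326770, 19250/32677)
c = (0, -1/3, 5/28, 33/40)
Ac = (0, 0, -10/21, -23/84)
Σ b_i: 1974443/1307080·1 + (-107427/261416)·1 + (-225057/326770)·1 + 19250/32677·1 = 1 ✓
b·c: (-107427/261416)·(-1/3) + (-225057/326770)·5/28 + 19250/32677·33/40 = 1/2 ✓
b·c²: (-107427/261416)·1/9 + (-225057/326770)·25/784 + 19250/32677·1089/1600 = 1/3 ✓
b·Ac: (-225057/326770)·(-10/21) + 19250/32677·(-23/84) = 1/6 ✓
b·c³: (-107427/261416)·(-1/27) + (-225057/326770)·125/21952 + 19250/32677·35937/64000 = 180284753/527014656 ≠ 1/4 ⇒ order 3.
b·(c∘Ac): (-225057/326770)·(-25/294) + 19250/32677·(-253/1120) = -38955/522832 ≠ 1/8
b·Ac²: (-225057/326770)·10/63 + 19250/32677·(-389/14112) = -4135787/32938416 ≠ 1/12
b·A²c: 19250/32677·13/21 = 35750/98031 ≠ 1/24

3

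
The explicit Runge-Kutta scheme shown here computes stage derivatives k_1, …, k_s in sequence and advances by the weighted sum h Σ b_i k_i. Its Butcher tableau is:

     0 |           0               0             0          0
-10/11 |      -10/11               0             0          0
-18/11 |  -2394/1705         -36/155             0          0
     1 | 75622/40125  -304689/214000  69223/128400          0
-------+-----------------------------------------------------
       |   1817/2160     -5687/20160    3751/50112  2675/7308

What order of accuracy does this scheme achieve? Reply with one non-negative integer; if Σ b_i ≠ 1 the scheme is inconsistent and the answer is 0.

b = (1817/2160, -5687/20160, 3751/50112, 2675/7308)
c = (0, -10/11, -18/11, 1)
Ac = (0, 0, 72/341, 441/1070)
Σ b_i: 1817/2160·1 + (-5687/20160)·1 + 3751/50112·1 + 2675/7308·1 = 1 ✓
b·c: (-5687/20160)·(-10/11) + 3751/50112·(-18/11) + 2675/7308·1 = 1/2 ✓
b·c²: (-5687/20160)·100/121 + 3751/50112·324/121 + 2675/7308·1 = 1/3 ✓
b·Ac: 3751/50112·72/341 + 2675/7308·441/1070 = 1/6 ✓
b·c³: (-5687/20160)·(-1000/1331) + 3751/50112·(-5832/1331) + 2675/7308·1 = 1/4 ✓
b·(c∘Ac): 3751/50112·(-1296/3751) + 2675/7308·441/1070 = 1/8 ✓
b·Ac²: 3751/50112·(-720/3751) + 2675/7308·714/2675 = 1/12 ✓
b·A²c: 2675/7308·609/5350 = 1/24 ✓; 4 stages ⇒ order 4.

4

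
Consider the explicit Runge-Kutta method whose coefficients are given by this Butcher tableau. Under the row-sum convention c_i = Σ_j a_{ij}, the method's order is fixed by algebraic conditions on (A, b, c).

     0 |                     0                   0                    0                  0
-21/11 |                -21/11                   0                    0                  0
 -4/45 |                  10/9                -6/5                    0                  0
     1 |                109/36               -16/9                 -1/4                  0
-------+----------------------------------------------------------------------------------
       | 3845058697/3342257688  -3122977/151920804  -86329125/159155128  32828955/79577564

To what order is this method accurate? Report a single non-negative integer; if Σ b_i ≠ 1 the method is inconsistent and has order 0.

3

b = (3845058697/3342257688, -3122977/151920804, -86329125/159155128, 32828955/79577564)
c = (0, -21/11, -4/45, 1)
Ac = (0, 0, 126/55, 1691/495)
Σ b_i: 3845058697/3342257688·1 + (-3122977/151920804)·1 + (-86329125/159155128)·1 + 32828955/79577564·1 = 1 ✓
b·c: (-3122977/151920804)·(-21/11) + (-86329125/159155128)·(-4/45) + 32828955/79577564·1 = 1/2 ✓
b·c²: (-3122977/151920804)·441/121 + (-86329125/159155128)·16/2025 + 32828955/79577564·1 = 1/3 ✓
b·Ac: (-86329125/159155128)·126/55 + 32828955/79577564·1691/495 = 1/6 ✓
b·c³: (-3122977/151920804)·(-9261/1331) + (-86329125/159155128)·(-64/91125) + 32828955/79577564·1 = 3284921023/5908634127 ≠ 1/4 ⇒ order 3.
b·(c∘Ac): (-86329125/159155128)·(-56/275) + 32828955/79577564·1691/495 = 3990983387/2626059612 ≠ 1/8
b·Ac²: (-86329125/159155128)·(-2646/605) + 32828955/79577564·(-1588084/245025) = -35628473093/118172682540 ≠ 1/12
b·A²c: 32828955/79577564·(-63/110) = -413644833/1750706408 ≠ 1/24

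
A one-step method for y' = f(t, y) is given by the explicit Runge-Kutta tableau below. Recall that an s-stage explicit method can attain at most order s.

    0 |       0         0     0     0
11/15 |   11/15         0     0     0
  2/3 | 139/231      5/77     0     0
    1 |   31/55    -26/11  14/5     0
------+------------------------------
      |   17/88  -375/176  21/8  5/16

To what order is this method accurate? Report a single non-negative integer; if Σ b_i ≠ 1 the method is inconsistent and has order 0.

4

b = (17/88, -375/176, 21/8, 5/16)
c = (0, 11/15, 2/3, 1)
Ac = (0, 0, 1/21, 2/15)
Σ b_i: 17/88·1 + (-375/176)·1 + 21/8·1 + 5/16·1 = 1 ✓
b·c: (-375/176)·11/15 + 21/8·2/3 + 5/16·1 = 1/2 ✓
b·c²: (-375/176)·121/225 + 21/8·4/9 + 5/16·1 = 1/3 ✓
b·Ac: 21/8·1/21 + 5/16·2/15 = 1/6 ✓
b·c³: (-375/176)·1331/3375 + 21/8·8/27 + 5/16·1 = 1/4 ✓
b·(c∘Ac): 21/8·2/63 + 5/16·2/15 = 1/8 ✓
b·Ac²: 21/8·11/315 + 5/16·(-2/75) = 1/12 ✓
b·A²c: 5/16·2/15 = 1/24 ✓; 4 stages ⇒ order 4.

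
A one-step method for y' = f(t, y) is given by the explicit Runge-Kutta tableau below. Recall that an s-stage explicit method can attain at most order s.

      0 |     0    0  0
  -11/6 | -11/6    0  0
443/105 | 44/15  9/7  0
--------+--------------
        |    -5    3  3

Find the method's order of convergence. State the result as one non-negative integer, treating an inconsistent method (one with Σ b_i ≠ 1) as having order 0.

1

b = (-5, 3, 3)
c = (0, -11/6, 443/105)
Ac = (0, 0, -33/14)
Σ b_i: (-5)·1 + 3·1 + 3·1 = 1 ✓
b·c: 3·(-11/6) + 3·443/105 = 501/70 ≠ 1/2 ⇒ order 1.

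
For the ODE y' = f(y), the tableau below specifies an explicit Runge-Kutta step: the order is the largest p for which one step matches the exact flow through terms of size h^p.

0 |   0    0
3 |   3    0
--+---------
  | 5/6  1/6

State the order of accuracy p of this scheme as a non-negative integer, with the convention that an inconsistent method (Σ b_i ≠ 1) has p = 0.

2

b = (5/6, 1/6)
c = (0, 3)
Σ b_i: 5/6·1 + 1/6·1 = 1 ✓
b·c: 1/6·3 = 1/2 ✓; 2 stages ⇒ order 2.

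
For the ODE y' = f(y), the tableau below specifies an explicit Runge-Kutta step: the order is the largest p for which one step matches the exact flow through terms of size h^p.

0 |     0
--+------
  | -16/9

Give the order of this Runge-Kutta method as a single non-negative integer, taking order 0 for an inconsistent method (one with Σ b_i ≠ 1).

0

b = (-16/9)
c = (0)
Σ b_i: (-16/9)·1 = -16/9 ≠ 1 ⇒ order 0.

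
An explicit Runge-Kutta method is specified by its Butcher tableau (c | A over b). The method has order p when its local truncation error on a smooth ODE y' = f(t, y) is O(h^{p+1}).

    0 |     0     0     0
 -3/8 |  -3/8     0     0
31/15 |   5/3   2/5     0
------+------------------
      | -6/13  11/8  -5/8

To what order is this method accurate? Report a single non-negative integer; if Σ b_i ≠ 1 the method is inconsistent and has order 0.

0

b = (-6/13, 11/8, -5/8)
c = (0, -3/8, 31/15)
Ac = (0, 0, -3/20)
Σ b_i: (-6/13)·1 + 11/8·1 + (-5/8)·1 = 15/52 ≠ 1 ⇒ order 0.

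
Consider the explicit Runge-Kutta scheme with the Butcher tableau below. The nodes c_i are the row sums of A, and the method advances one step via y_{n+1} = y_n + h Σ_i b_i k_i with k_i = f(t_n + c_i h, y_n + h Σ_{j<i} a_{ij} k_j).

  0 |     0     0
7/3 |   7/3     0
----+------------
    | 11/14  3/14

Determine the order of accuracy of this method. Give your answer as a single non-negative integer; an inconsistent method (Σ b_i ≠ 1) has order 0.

2

b = (11/14, 3/14)
c = (0, 7/3)
Σ b_i: 11/14·1 + 3/14·1 = 1 ✓
b·c: 3/14·7/3 = 1/2 ✓; 2 stages ⇒ order 2.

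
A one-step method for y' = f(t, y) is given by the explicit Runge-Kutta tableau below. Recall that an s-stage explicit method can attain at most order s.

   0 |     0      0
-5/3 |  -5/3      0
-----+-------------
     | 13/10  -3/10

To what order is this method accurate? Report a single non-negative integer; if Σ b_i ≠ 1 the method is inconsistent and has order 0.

b = (13/10, -3/10)
c = (0, -5/3)
Σ b_i: 13/10·1 + (-3/10)·1 = 1 ✓
b·c: (-3/10)·(-5/3) = 1/2 ✓; 2 stages ⇒ order 2.

2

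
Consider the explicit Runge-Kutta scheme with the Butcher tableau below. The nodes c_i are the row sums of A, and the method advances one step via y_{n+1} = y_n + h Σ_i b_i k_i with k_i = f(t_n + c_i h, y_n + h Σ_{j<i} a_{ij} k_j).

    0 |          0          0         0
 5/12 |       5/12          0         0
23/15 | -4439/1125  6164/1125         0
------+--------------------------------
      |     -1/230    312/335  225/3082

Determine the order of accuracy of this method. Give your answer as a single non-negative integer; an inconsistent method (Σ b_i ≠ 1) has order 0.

b = (-1/230, 312/335, 225/3082)
c = (0, 5/12, 23/15)
Ac = (0, 0, 1541/675)
Σ b_i: (-1/230)·1 + 312/335·1 + 225/3082·1 = 1 ✓
b·c: 312/335·5/12 + 225/3082·23/15 = 1/2 ✓
b·c²: 312/335·25/144 + 225/3082·529/225 = 1/3 ✓
b·Ac: 225/3082·1541/675 = 1/6 ✓; 3 stages ⇒ order 3.

3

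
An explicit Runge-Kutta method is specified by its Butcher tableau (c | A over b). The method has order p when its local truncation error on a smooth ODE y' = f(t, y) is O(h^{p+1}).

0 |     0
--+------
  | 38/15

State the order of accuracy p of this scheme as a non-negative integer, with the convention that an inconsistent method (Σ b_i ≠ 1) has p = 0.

0

b = (38/15)
c = (0)
Σ b_i: 38/15·1 = 38/15 ≠ 1 ⇒ order 0.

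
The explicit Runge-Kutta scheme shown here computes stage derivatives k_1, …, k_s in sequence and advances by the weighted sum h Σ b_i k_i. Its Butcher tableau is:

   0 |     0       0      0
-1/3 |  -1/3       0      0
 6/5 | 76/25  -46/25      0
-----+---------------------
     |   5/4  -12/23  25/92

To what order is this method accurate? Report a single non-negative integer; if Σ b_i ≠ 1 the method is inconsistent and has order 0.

3

b = (5/4, -12/23, 25/92)
c = (0, -1/3, 6/5)
Ac = (0, 0, 46/75)
Σ b_i: 5/4·1 + (-12/23)·1 + 25/92·1 = 1 ✓
b·c: (-12/23)·(-1/3) + 25/92·6/5 = 1/2 ✓
b·c²: (-12/23)·1/9 + 25/92·36/25 = 1/3 ✓
b·Ac: 25/92·46/75 = 1/6 ✓; 3 stages ⇒ order 3.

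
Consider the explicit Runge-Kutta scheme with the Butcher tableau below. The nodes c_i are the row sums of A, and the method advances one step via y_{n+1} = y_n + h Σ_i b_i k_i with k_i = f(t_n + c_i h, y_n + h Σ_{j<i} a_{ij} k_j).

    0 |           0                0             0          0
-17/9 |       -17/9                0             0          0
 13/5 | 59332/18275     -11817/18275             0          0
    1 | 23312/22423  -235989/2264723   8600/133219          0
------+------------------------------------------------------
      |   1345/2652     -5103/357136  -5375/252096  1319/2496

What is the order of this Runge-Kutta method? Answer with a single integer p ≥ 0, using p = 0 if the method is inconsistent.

4

b = (1345/2652, -5103/357136, -5375/252096, 1319/2496)
c = (0, -17/9, 13/5, 1)
Ac = (0, 0, 1313/1075, 481/1319)
Σ b_i: 1345/2652·1 + (-5103/357136)·1 + (-5375/252096)·1 + 1319/2496·1 = 1 ✓
b·c: (-5103/357136)·(-17/9) + (-5375/252096)·13/5 + 1319/2496·1 = 1/2 ✓
b·c²: (-5103/357136)·289/81 + (-5375/252096)·169/25 + 1319/2496·1 = 1/3 ✓
b·Ac: (-5375/252096)·1313/1075 + 1319/2496·481/1319 = 1/6 ✓
b·c³: (-5103/357136)·(-4913/729) + (-5375/252096)·2197/125 + 1319/2496·1 = 1/4 ✓
b·(c∘Ac): (-5375/252096)·17069/5375 + 1319/2496·481/1319 = 1/8 ✓
b·Ac²: (-5375/252096)·(-22321/9675) + 1319/2496·767/11871 = 1/12 ✓
b·A²c: 1319/2496·104/1319 = 1/24 ✓; 4 stages ⇒ order 4.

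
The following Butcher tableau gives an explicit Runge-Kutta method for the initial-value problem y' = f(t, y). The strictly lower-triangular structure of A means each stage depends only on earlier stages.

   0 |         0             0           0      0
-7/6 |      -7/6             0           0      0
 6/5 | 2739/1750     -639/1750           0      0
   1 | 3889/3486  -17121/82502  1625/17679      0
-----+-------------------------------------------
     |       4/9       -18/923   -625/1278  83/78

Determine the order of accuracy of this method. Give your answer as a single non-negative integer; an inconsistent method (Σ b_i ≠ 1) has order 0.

b = (4/9, -18/923, -625/1278, 83/78)
c = (0, -7/6, 6/5, 1)
Ac = (0, 0, 213/500, 117/332)
Σ b_i: 4/9·1 + (-18/923)·1 + (-625/1278)·1 + 83/78·1 = 1 ✓
b·c: (-18/923)·(-7/6) + (-625/1278)·6/5 + 83/78·1 = 1/2 ✓
b·c²: (-18/923)·49/36 + (-625/1278)·36/25 + 83/78·1 = 1/3 ✓
b·Ac: (-625/1278)·213/500 + 83/78·117/332 = 1/6 ✓
b·c³: (-18/923)·(-343/216) + (-625/1278)·216/125 + 83/78·1 = 1/4 ✓
b·(c∘Ac): (-625/1278)·639/1250 + 83/78·117/332 = 1/8 ✓
b·Ac²: (-625/1278)·(-497/1000) + 83/78·(-299/1992) = 1/12 ✓
b·A²c: 83/78·13/332 = 1/24 ✓; 4 stages ⇒ order 4.

4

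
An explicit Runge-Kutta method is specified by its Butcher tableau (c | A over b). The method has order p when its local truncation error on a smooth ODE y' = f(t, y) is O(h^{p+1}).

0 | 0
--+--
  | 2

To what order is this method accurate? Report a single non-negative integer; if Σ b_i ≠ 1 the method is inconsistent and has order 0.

0

b = (2)
c = (0)
Σ b_i: 2·1 = 2 ≠ 1 ⇒ order 0.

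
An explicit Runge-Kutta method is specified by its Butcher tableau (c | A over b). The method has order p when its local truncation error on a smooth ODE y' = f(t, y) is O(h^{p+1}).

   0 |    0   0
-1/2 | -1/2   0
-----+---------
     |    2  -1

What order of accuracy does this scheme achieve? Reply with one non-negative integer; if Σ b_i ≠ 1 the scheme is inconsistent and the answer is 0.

2

b = (2, -1)
c = (0, -1/2)
Σ b_i: 2·1 + (-1)·1 = 1 ✓
b·c: (-1)·(-1/2) = 1/2 ✓; 2 stages ⇒ order 2.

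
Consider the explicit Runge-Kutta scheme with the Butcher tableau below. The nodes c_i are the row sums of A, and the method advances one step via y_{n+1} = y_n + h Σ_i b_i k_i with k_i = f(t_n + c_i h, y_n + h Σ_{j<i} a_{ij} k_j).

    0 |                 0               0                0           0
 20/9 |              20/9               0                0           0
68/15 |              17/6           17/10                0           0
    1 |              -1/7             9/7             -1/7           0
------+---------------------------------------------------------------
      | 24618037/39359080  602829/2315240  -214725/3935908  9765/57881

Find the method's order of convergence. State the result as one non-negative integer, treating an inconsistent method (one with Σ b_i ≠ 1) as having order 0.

b = (24618037/39359080, 602829/2315240, -214725/3935908, 9765/57881)
c = (0, 20/9, 68/15, 1)
Ac = (0, 0, 34/9, 232/105)
Σ b_i: 24618037/39359080·1 + 602829/2315240·1 + (-214725/3935908)·1 + 9765/57881·1 = 1 ✓
b·c: 602829/2315240·20/9 + (-214725/3935908)·68/15 + 9765/57881·1 = 1/2 ✓
b·c²: 602829/2315240·400/81 + (-214725/3935908)·4624/225 + 9765/57881·1 = 1/3 ✓
b·Ac: (-214725/3935908)·34/9 + 9765/57881·232/105 = 1/6 ✓
b·c³: 602829/2315240·8000/729 + (-214725/3935908)·314432/3375 + 9765/57881·1 = -16070261/7813935 ≠ 1/4 ⇒ order 3.
b·(c∘Ac): (-214725/3935908)·2312/135 + 9765/57881·232/105 = -292526/520929 ≠ 1/8
b·Ac²: (-214725/3935908)·680/81 + 9765/57881·256/75 = 920962/7813935 ≠ 1/12
b·A²c: 9765/57881·(-34/63) = -5270/57881 ≠ 1/24

3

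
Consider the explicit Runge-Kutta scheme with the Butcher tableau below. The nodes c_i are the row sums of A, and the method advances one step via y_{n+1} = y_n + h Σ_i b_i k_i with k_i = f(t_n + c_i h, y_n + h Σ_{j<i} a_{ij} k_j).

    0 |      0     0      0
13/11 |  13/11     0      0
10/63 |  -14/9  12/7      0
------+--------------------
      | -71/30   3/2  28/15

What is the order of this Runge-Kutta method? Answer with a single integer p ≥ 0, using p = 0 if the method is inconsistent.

b = (-71/30, 3/2, 28/15)
c = (0, 13/11, 10/63)
Ac = (0, 0, 156/77)
Σ b_i: (-71/30)·1 + 3/2·1 + 28/15·1 = 1 ✓
b·c: 3/2·13/11 + 28/15·10/63 = 1229/594 ≠ 1/2 ⇒ order 1.

1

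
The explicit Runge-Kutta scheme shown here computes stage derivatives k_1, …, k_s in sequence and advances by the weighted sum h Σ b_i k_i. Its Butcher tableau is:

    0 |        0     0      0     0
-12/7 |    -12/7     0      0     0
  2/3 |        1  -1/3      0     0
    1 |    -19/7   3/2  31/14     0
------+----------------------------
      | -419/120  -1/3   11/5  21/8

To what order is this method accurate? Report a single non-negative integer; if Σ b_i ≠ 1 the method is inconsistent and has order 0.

b = (-419/120, -1/3, 11/5, 21/8)
c = (0, -12/7, 2/3, 1)
Ac = (0, 0, 4/7, -23/21)
Σ b_i: (-419/120)·1 + (-1/3)·1 + 11/5·1 + 21/8·1 = 1 ✓
b·c: (-1/3)·(-12/7) + 11/5·2/3 + 21/8·1 = 3917/840 ≠ 1/2 ⇒ order 1.

1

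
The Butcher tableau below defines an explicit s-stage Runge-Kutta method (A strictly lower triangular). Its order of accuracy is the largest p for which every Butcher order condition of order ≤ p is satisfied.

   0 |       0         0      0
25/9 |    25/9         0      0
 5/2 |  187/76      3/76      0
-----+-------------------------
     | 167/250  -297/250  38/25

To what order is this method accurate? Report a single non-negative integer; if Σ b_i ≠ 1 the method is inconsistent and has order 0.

3

b = (167/250, -297/250, 38/25)
c = (0, 25/9, 5/2)
Ac = (0, 0, 25/228)
Σ b_i: 167/250·1 + (-297/250)·1 + 38/25·1 = 1 ✓
b·c: (-297/250)·25/9 + 38/25·5/2 = 1/2 ✓
b·c²: (-297/250)·625/81 + 38/25·25/4 = 1/3 ✓
b·Ac: 38/25·25/228 = 1/6 ✓; 3 stages ⇒ order 3.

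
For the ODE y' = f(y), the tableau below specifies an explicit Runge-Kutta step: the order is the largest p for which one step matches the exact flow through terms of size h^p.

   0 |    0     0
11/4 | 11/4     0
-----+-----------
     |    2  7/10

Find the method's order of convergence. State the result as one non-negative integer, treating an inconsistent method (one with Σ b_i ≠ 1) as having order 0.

0

b = (2, 7/10)
c = (0, 11/4)
Σ b_i: 2·1 + 7/10·1 = 27/10 ≠ 1 ⇒ order 0.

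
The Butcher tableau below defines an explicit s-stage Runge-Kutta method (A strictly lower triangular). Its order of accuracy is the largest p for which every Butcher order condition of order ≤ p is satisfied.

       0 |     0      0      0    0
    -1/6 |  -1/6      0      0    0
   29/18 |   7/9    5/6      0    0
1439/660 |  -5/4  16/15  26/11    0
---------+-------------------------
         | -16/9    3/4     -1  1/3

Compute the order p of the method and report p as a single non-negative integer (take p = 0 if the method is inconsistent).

b = (-16/9, 3/4, -1, 1/3)
c = (0, -1/6, 29/18, 1439/660)
Ac = (0, 0, -5/36, 599/165)
Σ b_i: (-16/9)·1 + 3/4·1 + (-1)·1 + 1/3·1 = -61/36 ≠ 1 ⇒ order 0.

0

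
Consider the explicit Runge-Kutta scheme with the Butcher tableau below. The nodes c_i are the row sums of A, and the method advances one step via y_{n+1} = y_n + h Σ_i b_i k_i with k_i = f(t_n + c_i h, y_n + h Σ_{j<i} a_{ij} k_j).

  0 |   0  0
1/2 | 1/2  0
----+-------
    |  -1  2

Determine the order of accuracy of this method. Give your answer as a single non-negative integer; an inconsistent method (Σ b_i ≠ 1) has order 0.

1

b = (-1, 2)
c = (0, 1/2)
Σ b_i: (-1)·1 + 2·1 = 1 ✓
b·c: 2·1/2 = 1 ≠ 1/2 ⇒ order 1.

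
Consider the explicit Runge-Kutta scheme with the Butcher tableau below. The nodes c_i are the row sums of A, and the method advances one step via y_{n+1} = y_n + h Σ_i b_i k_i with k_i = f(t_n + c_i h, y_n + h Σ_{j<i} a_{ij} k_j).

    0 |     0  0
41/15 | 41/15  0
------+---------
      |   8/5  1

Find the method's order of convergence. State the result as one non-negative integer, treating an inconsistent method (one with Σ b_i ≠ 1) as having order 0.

b = (8/5, 1)
c = (0, 41/15)
Σ b_i: 8/5·1 + 1·1 = 13/5 ≠ 1 ⇒ order 0.

0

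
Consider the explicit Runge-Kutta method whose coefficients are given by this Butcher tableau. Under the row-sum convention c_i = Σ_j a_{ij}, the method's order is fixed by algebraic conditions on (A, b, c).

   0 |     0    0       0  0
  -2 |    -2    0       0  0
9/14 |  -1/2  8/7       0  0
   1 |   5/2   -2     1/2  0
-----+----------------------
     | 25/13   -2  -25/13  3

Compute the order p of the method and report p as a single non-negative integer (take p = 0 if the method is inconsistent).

b = (25/13, -2, -25/13, 3)
c = (0, -2, 9/14, 1)
Ac = (0, 0, -16/7, 121/28)
Σ b_i: 25/13·1 + (-2)·1 + (-25/13)·1 + 3·1 = 1 ✓
b·c: (-2)·(-2) + (-25/13)·9/14 + 3·1 = 1049/182 ≠ 1/2 ⇒ order 1.

1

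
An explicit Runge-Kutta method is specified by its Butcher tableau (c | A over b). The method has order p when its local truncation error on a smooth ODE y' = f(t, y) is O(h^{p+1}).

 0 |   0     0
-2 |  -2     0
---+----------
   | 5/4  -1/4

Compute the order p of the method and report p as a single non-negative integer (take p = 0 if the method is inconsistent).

b = (5/4, -1/4)
c = (0, -2)
Σ b_i: 5/4·1 + (-1/4)·1 = 1 ✓
b·c: (-1/4)·(-2) = 1/2 ✓; 2 stages ⇒ order 2.

2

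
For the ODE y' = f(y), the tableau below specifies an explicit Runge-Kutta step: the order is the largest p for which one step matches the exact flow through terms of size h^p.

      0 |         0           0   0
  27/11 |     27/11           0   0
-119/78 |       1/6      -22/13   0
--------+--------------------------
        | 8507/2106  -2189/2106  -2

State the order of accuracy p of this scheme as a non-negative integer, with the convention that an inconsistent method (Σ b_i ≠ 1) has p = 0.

b = (8507/2106, -2189/2106, -2)
c = (0, 27/11, -119/78)
Ac = (0, 0, -54/13)
Σ b_i: 8507/2106·1 + (-2189/2106)·1 + (-2)·1 = 1 ✓
b·c: (-2189/2106)·27/11 + (-2)·(-119/78) = 1/2 ✓
b·c²: (-2189/2106)·729/121 + (-2)·14161/6084 = -182659/16731 ≠ 1/3 ⇒ order 2.
b·Ac: (-2)·(-54/13) = 108/13 ≠ 1/6

2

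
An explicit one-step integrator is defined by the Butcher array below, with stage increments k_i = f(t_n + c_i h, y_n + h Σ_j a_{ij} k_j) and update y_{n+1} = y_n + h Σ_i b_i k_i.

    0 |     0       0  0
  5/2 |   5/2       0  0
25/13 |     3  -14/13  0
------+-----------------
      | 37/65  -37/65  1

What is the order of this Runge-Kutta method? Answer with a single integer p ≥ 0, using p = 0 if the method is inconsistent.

2

b = (37/65, -37/65, 1)
c = (0, 5/2, 25/13)
Ac = (0, 0, -35/13)
Σ b_i: 37/65·1 + (-37/65)·1 + 1·1 = 1 ✓
b·c: (-37/65)·5/2 + 1·25/13 = 1/2 ✓
b·c²: (-37/65)·25/4 + 1·625/169 = 95/676 ≠ 1/3 ⇒ order 2.
b·Ac: 1·(-35/13) = -35/13 ≠ 1/6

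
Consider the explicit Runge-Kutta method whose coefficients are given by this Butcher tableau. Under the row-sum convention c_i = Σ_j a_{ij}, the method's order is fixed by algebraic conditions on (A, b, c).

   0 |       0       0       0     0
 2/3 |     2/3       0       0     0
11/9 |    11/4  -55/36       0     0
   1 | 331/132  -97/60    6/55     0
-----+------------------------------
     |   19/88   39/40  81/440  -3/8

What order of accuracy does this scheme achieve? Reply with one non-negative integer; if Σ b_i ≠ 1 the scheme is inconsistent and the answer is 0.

b = (19/88, 39/40, 81/440, -3/8)
c = (0, 2/3, 11/9, 1)
Ac = (0, 0, -55/54, -17/18)
Σ b_i: 19/88·1 + 39/40·1 + 81/440·1 + (-3/8)·1 = 1 ✓
b·c: 39/40·2/3 + 81/440·11/9 + (-3/8)·1 = 1/2 ✓
b·c²: 39/40·4/9 + 81/440·121/81 + (-3/8)·1 = 1/3 ✓
b·Ac: 81/440·(-55/54) + (-3/8)·(-17/18) = 1/6 ✓
b·c³: 39/40·8/27 + 81/440·1331/729 + (-3/8)·1 = 1/4 ✓
b·(c∘Ac): 81/440·(-605/486) + (-3/8)·(-17/18) = 1/8 ✓
b·Ac²: 81/440·(-55/81) + (-3/8)·(-5/9) = 1/12 ✓
b·A²c: (-3/8)·(-1/9) = 1/24 ✓; 4 stages ⇒ order 4.

4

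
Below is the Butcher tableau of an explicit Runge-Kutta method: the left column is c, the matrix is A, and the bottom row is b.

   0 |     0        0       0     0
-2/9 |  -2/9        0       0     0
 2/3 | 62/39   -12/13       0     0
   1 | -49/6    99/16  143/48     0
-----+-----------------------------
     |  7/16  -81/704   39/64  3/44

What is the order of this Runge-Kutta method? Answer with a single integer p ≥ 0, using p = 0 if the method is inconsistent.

b = (7/16, -81/704, 39/64, 3/44)
c = (0, -2/9, 2/3, 1)
Ac = (0, 0, 8/39, 11/18)
Σ b_i: 7/16·1 + (-81/704)·1 + 39/64·1 + 3/44·1 = 1 ✓
b·c: (-81/704)·(-2/9) + 39/64·2/3 + 3/44·1 = 1/2 ✓
b·c²: (-81/704)·4/81 + 39/64·4/9 + 3/44·1 = 1/3 ✓
b·Ac: 39/64·8/39 + 3/44·11/18 = 1/6 ✓
b·c³: (-81/704)·(-8/729) + 39/64·8/27 + 3/44·1 = 1/4 ✓
b·(c∘Ac): 39/64·16/117 + 3/44·11/18 = 1/8 ✓
b·Ac²: 39/64·(-16/351) + 3/44·44/27 = 1/12 ✓
b·A²c: 3/44·11/18 = 1/24 ✓; 4 stages ⇒ order 4.

4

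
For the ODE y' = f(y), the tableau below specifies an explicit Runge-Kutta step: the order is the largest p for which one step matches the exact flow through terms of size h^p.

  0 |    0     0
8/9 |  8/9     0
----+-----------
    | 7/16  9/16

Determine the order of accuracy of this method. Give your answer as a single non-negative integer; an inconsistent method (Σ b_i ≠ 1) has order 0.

2

b = (7/16, 9/16)
c = (0, 8/9)
Σ b_i: 7/16·1 + 9/16·1 = 1 ✓
b·c: 9/16·8/9 = 1/2 ✓; 2 stages ⇒ order 2.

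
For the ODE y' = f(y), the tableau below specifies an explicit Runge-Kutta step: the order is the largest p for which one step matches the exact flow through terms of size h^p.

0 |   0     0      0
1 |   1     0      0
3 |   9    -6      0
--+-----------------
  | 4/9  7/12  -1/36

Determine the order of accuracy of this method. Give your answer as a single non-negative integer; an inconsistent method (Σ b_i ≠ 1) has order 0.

3

b = (4/9, 7/12, -1/36)
c = (0, 1, 3)
Ac = (0, 0, -6)
Σ b_i: 4/9·1 + 7/12·1 + (-1/36)·1 = 1 ✓
b·c: 7/12·1 + (-1/36)·3 = 1/2 ✓
b·c²: 7/12·1 + (-1/36)·9 = 1/3 ✓
b·Ac: (-1/36)·(-6) = 1/6 ✓; 3 stages ⇒ order 3.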